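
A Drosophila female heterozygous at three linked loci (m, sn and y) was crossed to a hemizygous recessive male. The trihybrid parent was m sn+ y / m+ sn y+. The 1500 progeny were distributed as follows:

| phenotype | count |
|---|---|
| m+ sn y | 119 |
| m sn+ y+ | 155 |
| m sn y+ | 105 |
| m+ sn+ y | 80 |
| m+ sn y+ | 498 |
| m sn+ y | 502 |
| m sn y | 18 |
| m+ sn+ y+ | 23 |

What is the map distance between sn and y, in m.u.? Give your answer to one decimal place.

21.0 m.u.

The two rarest classes, m sn y and m+ sn+ y+, are the double crossovers. Comparing them with the parentals, only the sn allele has switched, so sn is the middle locus and the order is y – sn – m.
Crossovers in the y–sn interval produce the single-crossover classes m sn+ y+ and m+ sn y (155 + 119 = 274) plus the double crossovers (41).
RF(y–sn) = (274 + 41) / 1500 = 315/1500 = 0.2100 → 21.0 m.u.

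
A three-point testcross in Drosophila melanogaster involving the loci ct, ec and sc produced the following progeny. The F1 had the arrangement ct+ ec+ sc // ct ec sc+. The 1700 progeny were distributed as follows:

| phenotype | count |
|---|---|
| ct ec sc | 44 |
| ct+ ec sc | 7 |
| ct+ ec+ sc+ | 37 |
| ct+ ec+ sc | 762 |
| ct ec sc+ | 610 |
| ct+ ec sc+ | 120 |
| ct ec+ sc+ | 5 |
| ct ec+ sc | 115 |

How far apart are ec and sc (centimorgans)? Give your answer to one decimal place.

The two rarest classes, ct+ ec sc and ct ec+ sc+, are the double crossovers. Comparing them with the parentals, only the ec allele has switched, so ec is the middle locus and the order is ct – ec – sc.
Crossovers in the ec–sc interval produce the single-crossover classes ct+ ec+ sc+ and ct ec sc (37 + 44 = 81) plus the double crossovers (12).
RF(ec–sc) = (81 + 12) / 1700 = 93/1700 = 0.0547 → 5.5 centimorgans.

5.5 centimorgans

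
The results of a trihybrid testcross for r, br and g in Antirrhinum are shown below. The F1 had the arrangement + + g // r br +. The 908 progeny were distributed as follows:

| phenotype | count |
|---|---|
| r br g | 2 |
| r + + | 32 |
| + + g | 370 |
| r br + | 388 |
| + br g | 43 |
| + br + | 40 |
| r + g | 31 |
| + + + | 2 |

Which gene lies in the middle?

The two rarest classes, + + + and r br g, are the double crossovers. Comparing them with the parentals, only the g allele has switched, so g is the middle locus and the order is br – g – r.

g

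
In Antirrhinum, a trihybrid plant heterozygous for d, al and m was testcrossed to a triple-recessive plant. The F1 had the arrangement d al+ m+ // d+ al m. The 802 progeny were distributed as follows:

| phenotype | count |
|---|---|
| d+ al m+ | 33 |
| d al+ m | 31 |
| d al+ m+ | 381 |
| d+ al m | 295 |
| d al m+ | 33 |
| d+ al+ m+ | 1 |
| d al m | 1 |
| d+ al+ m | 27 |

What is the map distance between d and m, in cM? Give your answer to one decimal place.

The two rarest classes, d+ al+ m+ and d al m, are the double crossovers. Comparing them with the parentals, only the d allele has switched, so d is the middle locus and the order is m – d – al.
Crossovers in the m–d interval produce the single-crossover classes d al+ m and d+ al m+ (31 + 33 = 64) plus the double crossovers (2).
RF(m–d) = (64 + 2) / 802 = 66/802 = 0.0823 → 8.2 cM.

8.2 cM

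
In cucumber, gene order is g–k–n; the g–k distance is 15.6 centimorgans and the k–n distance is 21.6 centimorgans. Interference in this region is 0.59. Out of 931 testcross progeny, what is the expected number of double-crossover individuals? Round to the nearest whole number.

13

Map distances give recombination frequencies of 0.156 and 0.216 for the two intervals.
With interference 0.59 (so coincidence = 0.41), expected double-crossover frequency = 0.156 × 0.216 × 0.41 = 0.01382.
Expected number = 0.01382 × 931 = 12.86 ≈ 13.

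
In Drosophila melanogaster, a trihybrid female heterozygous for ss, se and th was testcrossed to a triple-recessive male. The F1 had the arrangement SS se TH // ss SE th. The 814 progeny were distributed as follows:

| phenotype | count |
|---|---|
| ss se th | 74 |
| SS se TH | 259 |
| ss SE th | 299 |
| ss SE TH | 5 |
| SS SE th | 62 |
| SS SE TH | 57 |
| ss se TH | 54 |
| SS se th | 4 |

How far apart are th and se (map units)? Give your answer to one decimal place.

The two rarest classes, SS se th and ss SE TH, are the double crossovers. Comparing them with the parentals, only the th allele has switched, so th is the middle locus and the order is ss – th – se.
Crossovers in the th–se interval produce the single-crossover classes SS SE TH and ss se th (57 + 74 = 131) plus the double crossovers (9).
RF(th–se) = (131 + 9) / 814 = 140/814 = 0.1720 → 17.2 map units.

17.2 map units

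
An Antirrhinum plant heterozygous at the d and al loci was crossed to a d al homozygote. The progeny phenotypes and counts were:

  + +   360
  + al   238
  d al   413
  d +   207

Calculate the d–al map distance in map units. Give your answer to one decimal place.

36.5 map units

The two most frequent classes, + + (360) and d al (413), are the parental types, so the F1 was + + / d al.
The recombinant classes are + al and d +: 238 + 207 = 445.
Recombination frequency = 445/1218 = 0.3654 ≈ 36.5%, i.e. 36.5 map units.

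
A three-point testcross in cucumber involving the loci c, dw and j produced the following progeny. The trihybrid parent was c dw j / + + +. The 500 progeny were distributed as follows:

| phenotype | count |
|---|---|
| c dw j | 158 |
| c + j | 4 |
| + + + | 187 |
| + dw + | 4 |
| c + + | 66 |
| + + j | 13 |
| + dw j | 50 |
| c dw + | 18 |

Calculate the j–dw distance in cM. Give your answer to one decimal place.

The two rarest classes, c + j and + dw +, are the double crossovers. Comparing them with the parentals, only the dw allele has switched, so dw is the middle locus and the order is j – dw – c.
Crossovers in the j–dw interval produce the single-crossover classes c dw + and + + j (18 + 13 = 31) plus the double crossovers (8).
RF(j–dw) = (31 + 8) / 500 = 39/500 = 0.0780 → 7.8 cM.

7.8 cM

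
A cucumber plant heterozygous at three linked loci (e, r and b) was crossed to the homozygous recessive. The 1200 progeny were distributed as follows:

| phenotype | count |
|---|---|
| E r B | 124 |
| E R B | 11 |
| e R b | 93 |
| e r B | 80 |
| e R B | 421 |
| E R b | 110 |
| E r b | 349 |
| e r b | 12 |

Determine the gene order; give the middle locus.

The two most frequent reciprocal classes, e R B and E r b, are the parental types, so the F1 was e R B / E r b.
The two rarest classes, E R B and e r b, are the double crossovers. Comparing them with the parentals, only the e allele has switched, so e is the middle locus and the order is b – e – r.

e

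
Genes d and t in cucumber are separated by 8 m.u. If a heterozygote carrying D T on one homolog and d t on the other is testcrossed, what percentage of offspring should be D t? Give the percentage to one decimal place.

A map distance of 8 m.u. corresponds to a recombination frequency of 0.080.
The F1 is D T / d t, so D t is a recombinant gamete class with expected frequency r/2 = 0.080/2 = 0.0400.
That is 0.0400 = 4.0% of the progeny.

4.0%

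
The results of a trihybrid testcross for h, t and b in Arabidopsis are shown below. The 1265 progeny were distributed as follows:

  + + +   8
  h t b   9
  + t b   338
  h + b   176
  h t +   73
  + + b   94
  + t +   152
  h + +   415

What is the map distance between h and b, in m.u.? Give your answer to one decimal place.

The two most frequent reciprocal classes, h + + and + t b, are the parental types, so the F1 was h + + / + t b.
The two rarest classes, + + + and h t b, are the double crossovers. Comparing them with the parentals, only the h allele has switched, so h is the middle locus and the order is t – h – b.
Crossovers in the h–b interval produce the single-crossover classes h + b and + t + (176 + 152 = 328) plus the double crossovers (17).
RF(h–b) = (328 + 17) / 1265 = 345/1265 = 0.2727 → 27.3 m.u.

27.3 m.u.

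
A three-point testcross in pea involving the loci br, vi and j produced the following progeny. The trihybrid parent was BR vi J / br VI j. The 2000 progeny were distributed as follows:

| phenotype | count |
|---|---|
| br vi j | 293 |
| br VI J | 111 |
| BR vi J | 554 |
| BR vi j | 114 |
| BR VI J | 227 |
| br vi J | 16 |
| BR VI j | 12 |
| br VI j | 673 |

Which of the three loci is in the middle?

br

The two rarest classes, br vi J and BR VI j, are the double crossovers. Comparing them with the parentals, only the br allele has switched, so br is the middle locus and the order is j – br – vi.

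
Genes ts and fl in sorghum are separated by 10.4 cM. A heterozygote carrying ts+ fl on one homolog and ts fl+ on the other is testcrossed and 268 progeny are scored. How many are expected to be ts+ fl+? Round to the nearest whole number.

14

A map distance of 10.4 cM corresponds to a recombination frequency of 0.104.
The F1 is ts+ fl / ts fl+, so ts+ fl+ is a recombinant gamete class with expected frequency r/2 = 0.104/2 = 0.0520.
Expected number = 0.0520 × 268 = 13.94 ≈ 14.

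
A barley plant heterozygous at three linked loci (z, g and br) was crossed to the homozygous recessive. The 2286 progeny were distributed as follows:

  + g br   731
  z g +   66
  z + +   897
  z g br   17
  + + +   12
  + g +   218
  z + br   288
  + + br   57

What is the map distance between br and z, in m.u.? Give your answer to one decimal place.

The two most frequent reciprocal classes, z + + and + g br, are the parental types, so the F1 was z + + / + g br.
The two rarest classes, + + + and z g br, are the double crossovers. Comparing them with the parentals, only the z allele has switched, so z is the middle locus and the order is br – z – g.
Crossovers in the br–z interval produce the single-crossover classes z + br and + g + (288 + 218 = 506) plus the double crossovers (29).
RF(br–z) = (506 + 29) / 2286 = 535/2286 = 0.2340 → 23.4 m.u.

23.4 m.u.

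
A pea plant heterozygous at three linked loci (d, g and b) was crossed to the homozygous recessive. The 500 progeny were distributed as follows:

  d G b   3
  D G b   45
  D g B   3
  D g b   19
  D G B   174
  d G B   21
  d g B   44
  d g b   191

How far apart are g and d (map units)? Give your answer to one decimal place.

9.2 map units

The two most frequent reciprocal classes, d g b and D G B, are the parental types, so the F1 was d g b / D G B.
The two rarest classes, d G b and D g B, are the double crossovers. Comparing them with the parentals, only the g allele has switched, so g is the middle locus and the order is b – g – d.
Crossovers in the g–d interval produce the single-crossover classes D g b and d G B (19 + 21 = 40) plus the double crossovers (6).
RF(g–d) = (40 + 6) / 500 = 46/500 = 0.0920 → 9.2 map units.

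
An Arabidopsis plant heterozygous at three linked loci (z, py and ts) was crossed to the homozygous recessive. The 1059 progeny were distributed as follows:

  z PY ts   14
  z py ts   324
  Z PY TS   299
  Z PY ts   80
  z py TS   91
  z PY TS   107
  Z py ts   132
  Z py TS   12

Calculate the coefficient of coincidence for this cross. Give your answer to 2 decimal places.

0.53

The two most frequent reciprocal classes, z py ts and Z PY TS, are the parental types, so the F1 was z py ts / Z PY TS.
The two rarest classes, z PY ts and Z py TS, are the double crossovers. Comparing them with the parentals, only the py allele has switched, so py is the middle locus and the order is ts – py – z.
ts–py: (171 + 26)/1059 = 0.1860; py–z: (239 + 26)/1059 = 0.2502.
Expected DCO frequency = 0.1860 × 0.2502 ≈ 0.04654; observed = 26/1059 ≈ 0.02455.
Coefficient of coincidence = 0.02455/0.04654 ≈ 0.53.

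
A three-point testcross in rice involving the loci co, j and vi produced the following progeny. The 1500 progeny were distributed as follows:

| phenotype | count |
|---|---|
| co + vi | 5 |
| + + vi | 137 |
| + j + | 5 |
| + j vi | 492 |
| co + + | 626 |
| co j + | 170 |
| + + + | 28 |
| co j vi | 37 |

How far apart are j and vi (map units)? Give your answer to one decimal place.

The two most frequent reciprocal classes, co + + and + j vi, are the parental types, so the F1 was co + + / + j vi.
The two rarest classes, co + vi and + j +, are the double crossovers. Comparing them with the parentals, only the vi allele has switched, so vi is the middle locus and the order is j – vi – co.
Crossovers in the j–vi interval produce the single-crossover classes co j + and + + vi (170 + 137 = 307) plus the double crossovers (10).
RF(j–vi) = (307 + 10) / 1500 = 317/1500 = 0.2113 → 21.1 map units.

21.1 map units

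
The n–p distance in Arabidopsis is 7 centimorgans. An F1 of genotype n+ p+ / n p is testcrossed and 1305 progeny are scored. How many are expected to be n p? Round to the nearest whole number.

A map distance of 7 centimorgans corresponds to a recombination frequency of 0.070.
The F1 is n+ p+ / n p, so n p is a parental gamete class with expected frequency (1 − r)/2 = 0.930/2 = 0.4650.
Expected number = 0.4650 × 1305 = 606.82 ≈ 607.

607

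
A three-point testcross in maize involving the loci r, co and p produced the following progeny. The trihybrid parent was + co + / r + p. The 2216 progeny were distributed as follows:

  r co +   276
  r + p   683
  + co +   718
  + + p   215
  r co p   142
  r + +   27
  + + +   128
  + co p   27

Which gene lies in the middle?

The two rarest classes, + co p and r + +, are the double crossovers. Comparing them with the parentals, only the p allele has switched, so p is the middle locus and the order is co – p – r.

p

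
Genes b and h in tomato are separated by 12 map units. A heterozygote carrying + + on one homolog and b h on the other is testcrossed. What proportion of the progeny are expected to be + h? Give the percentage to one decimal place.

6.0%

A map distance of 12 map units corresponds to a recombination frequency of 0.120.
The F1 is + + / b h, so + h is a recombinant gamete class with expected frequency r/2 = 0.120/2 = 0.0600.
That is 0.0600 = 6.0% of the progeny.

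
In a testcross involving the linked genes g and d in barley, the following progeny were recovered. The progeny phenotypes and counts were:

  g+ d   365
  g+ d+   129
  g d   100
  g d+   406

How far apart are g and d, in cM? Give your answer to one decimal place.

The two most frequent classes, g+ d (365) and g d+ (406), are the parental types, so the F1 was g+ d / g d+.
The recombinant classes are g+ d+ and g d: 129 + 100 = 229.
Recombination frequency = 229/1000 = 0.2290 ≈ 22.9%, i.e. 22.9 cM.

22.9 cM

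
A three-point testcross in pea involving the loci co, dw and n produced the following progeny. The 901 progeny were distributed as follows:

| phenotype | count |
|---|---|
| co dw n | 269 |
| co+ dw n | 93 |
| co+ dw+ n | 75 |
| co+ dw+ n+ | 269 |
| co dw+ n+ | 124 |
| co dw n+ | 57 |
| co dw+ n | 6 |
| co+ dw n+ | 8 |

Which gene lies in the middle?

dw

The two most frequent reciprocal classes, co dw n and co+ dw+ n+, are the parental types, so the F1 was co dw n / co+ dw+ n+.
The two rarest classes, co dw+ n and co+ dw n+, are the double crossovers. Comparing them with the parentals, only the dw allele has switched, so dw is the middle locus and the order is n – dw – co.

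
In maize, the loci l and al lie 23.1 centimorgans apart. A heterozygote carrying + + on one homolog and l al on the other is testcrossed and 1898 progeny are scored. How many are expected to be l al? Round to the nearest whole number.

730

A map distance of 23.1 centimorgans corresponds to a recombination frequency of 0.231.
The F1 is + + / l al, so l al is a parental gamete class with expected frequency (1 − r)/2 = 0.769/2 = 0.3845.
Expected number = 0.3845 × 1898 = 729.78 ≈ 730.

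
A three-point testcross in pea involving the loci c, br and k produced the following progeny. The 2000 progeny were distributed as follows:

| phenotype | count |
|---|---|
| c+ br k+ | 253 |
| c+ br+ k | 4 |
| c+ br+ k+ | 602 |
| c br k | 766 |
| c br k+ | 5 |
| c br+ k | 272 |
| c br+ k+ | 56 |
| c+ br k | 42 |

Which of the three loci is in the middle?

The two most frequent reciprocal classes, c+ br+ k+ and c br k, are the parental types, so the F1 was c+ br+ k+ / c br k.
The two rarest classes, c+ br+ k and c br k+, are the double crossovers. Comparing them with the parentals, only the k allele has switched, so k is the middle locus and the order is c – k – br.

k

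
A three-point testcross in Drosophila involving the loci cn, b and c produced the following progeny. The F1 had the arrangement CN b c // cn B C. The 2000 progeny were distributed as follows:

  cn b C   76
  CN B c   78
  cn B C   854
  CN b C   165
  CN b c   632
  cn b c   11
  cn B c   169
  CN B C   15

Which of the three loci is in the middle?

cn

The two rarest classes, cn b c and CN B C, are the double crossovers. Comparing them with the parentals, only the cn allele has switched, so cn is the middle locus and the order is c – cn – b.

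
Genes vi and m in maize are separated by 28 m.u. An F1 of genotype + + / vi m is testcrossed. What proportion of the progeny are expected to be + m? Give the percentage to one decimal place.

A map distance of 28 m.u. corresponds to a recombination frequency of 0.280.
The F1 is + + / vi m, so + m is a recombinant gamete class with expected frequency r/2 = 0.280/2 = 0.1400.
That is 0.1400 = 14.0% of the progeny.

14.0%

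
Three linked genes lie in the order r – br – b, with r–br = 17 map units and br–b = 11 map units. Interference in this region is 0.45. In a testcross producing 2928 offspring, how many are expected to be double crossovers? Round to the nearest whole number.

Map distances give recombination frequencies of 0.170 and 0.110 for the two intervals.
With interference 0.45 (so coincidence = 0.55), expected double-crossover frequency = 0.170 × 0.110 × 0.55 = 0.01029.
Expected number = 0.01029 × 2928 = 30.11 ≈ 30.

30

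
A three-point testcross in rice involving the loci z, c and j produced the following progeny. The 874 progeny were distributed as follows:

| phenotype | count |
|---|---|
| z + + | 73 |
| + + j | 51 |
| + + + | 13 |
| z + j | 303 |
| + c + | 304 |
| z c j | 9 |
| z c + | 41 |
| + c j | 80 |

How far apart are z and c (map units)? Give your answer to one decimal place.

13.0 map units

The two most frequent reciprocal classes, z + j and + c +, are the parental types, so the F1 was z + j / + c +.
The two rarest classes, z c j and + + +, are the double crossovers. Comparing them with the parentals, only the c allele has switched, so c is the middle locus and the order is z – c – j.
Crossovers in the z–c interval produce the single-crossover classes + + j and z c + (51 + 41 = 92) plus the double crossovers (22).
RF(z–c) = (92 + 22) / 874 = 114/874 = 0.1304 → 13.0 map units.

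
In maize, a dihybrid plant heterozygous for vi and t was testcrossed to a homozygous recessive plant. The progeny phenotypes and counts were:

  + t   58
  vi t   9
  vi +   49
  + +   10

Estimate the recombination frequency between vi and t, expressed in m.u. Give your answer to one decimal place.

The two most frequent classes, + t (58) and vi + (49), are the parental types, so the F1 was + t / vi +.
The recombinant classes are + + and vi t: 10 + 9 = 19.
Recombination frequency = 19/126 = 0.1508 ≈ 15.1%, i.e. 15.1 m.u.

15.1 m.u.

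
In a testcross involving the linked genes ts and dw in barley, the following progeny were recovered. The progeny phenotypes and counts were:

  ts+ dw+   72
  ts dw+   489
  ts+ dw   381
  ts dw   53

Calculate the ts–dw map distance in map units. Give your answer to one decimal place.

12.6 map units

The two most frequent classes, ts+ dw (381) and ts dw+ (489), are the parental types, so the F1 was ts+ dw / ts dw+.
The recombinant classes are ts+ dw+ and ts dw: 72 + 53 = 125.
Recombination frequency = 125/995 = 0.1256 ≈ 12.6%, i.e. 12.6 map units.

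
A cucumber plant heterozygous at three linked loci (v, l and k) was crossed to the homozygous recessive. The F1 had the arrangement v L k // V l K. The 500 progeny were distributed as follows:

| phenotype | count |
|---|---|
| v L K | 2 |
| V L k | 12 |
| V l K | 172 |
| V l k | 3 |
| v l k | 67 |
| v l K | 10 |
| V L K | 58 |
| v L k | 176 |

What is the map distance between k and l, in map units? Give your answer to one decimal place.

The two rarest classes, v L K and V l k, are the double crossovers. Comparing them with the parentals, only the k allele has switched, so k is the middle locus and the order is l – k – v.
Crossovers in the l–k interval produce the single-crossover classes v l k and V L K (67 + 58 = 125) plus the double crossovers (5).
RF(l–k) = (125 + 5) / 500 = 130/500 = 0.2600 → 26.0 map units.

26.0 map units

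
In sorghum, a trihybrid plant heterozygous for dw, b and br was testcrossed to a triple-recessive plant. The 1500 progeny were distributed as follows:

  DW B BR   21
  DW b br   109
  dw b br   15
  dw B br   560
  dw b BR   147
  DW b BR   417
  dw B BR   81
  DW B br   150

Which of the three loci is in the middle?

The two most frequent reciprocal classes, DW b BR and dw B br, are the parental types, so the F1 was DW b BR / dw B br.
The two rarest classes, DW B BR and dw b br, are the double crossovers. Comparing them with the parentals, only the b allele has switched, so b is the middle locus and the order is dw – b – br.

b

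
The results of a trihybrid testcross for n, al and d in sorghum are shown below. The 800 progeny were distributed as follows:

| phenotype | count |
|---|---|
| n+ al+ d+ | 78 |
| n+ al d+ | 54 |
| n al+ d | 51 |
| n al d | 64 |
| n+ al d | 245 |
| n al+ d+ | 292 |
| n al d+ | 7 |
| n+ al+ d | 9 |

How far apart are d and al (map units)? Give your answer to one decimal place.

The two most frequent reciprocal classes, n al+ d+ and n+ al d, are the parental types, so the F1 was n al+ d+ / n+ al d.
The two rarest classes, n al d+ and n+ al+ d, are the double crossovers. Comparing them with the parentals, only the al allele has switched, so al is the middle locus and the order is d – al – n.
Crossovers in the d–al interval produce the single-crossover classes n al+ d and n+ al d+ (51 + 54 = 105) plus the double crossovers (16).
RF(d–al) = (105 + 16) / 800 = 121/800 = 0.1512 → 15.1 map units.

15.1 map units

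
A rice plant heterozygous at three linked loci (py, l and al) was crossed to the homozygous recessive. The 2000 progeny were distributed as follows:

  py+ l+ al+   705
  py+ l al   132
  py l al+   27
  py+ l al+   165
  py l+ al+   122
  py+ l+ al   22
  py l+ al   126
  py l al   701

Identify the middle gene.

The two most frequent reciprocal classes, py+ l+ al+ and py l al, are the parental types, so the F1 was py+ l+ al+ / py l al.
The two rarest classes, py+ l+ al and py l al+, are the double crossovers. Comparing them with the parentals, only the al allele has switched, so al is the middle locus and the order is py – al – l.

al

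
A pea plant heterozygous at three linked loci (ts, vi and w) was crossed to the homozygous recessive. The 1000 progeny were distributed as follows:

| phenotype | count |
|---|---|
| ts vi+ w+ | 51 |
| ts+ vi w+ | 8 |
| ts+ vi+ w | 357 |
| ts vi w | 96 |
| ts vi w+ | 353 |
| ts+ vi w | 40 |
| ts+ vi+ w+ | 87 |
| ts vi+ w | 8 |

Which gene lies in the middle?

The two most frequent reciprocal classes, ts+ vi+ w and ts vi w+, are the parental types, so the F1 was ts+ vi+ w / ts vi w+.
The two rarest classes, ts vi+ w and ts+ vi w+, are the double crossovers. Comparing them with the parentals, only the ts allele has switched, so ts is the middle locus and the order is vi – ts – w.

ts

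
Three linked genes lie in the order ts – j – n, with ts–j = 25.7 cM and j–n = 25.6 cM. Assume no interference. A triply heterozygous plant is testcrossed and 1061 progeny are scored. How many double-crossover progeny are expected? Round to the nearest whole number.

70

Map distances give recombination frequencies of 0.257 and 0.256 for the two intervals.
With no interference, expected double-crossover frequency = 0.257 × 0.256 = 0.06579.
Expected number = 0.06579 × 1061 = 69.81 ≈ 70.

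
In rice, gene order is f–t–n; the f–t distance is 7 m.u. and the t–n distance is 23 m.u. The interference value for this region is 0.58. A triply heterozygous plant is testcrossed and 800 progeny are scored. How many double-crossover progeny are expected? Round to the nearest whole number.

Map distances give recombination frequencies of 0.070 and 0.230 for the two intervals.
With interference 0.58 (so coincidence = 0.42), expected double-crossover frequency = 0.070 × 0.230 × 0.42 = 0.00676.
Expected number = 0.00676 × 800 = 5.41 ≈ 5.

5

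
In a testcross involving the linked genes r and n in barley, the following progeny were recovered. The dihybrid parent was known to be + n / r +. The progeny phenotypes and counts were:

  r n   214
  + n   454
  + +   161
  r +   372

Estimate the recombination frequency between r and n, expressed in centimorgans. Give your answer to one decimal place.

The recombinant classes are + + and r n: 161 + 214 = 375.
Recombination frequency = 375/1201 = 0.3122 ≈ 31.2%, i.e. 31.2 centimorgans.

31.2 centimorgans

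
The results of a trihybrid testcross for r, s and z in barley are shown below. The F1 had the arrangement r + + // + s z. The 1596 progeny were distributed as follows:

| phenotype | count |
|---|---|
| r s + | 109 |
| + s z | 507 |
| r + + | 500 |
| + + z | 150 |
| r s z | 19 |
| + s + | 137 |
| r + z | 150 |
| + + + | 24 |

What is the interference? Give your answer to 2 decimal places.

0.31

The two rarest classes, + + + and r s z, are the double crossovers. Comparing them with the parentals, only the r allele has switched, so r is the middle locus and the order is s – r – z.
s–r: (259 + 43)/1596 = 0.1892; r–z: (287 + 43)/1596 = 0.2068.
Expected DCO frequency = 0.1892 × 0.2068 ≈ 0.03913; observed = 43/1596 ≈ 0.02694.
Coefficient of coincidence = 0.02694/0.03913 ≈ 0.69; interference = 1 − 0.69 = 0.31.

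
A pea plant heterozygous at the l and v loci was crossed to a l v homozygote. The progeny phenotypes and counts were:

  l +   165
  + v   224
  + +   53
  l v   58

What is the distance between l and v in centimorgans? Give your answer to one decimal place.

22.2 centimorgans

The two most frequent classes, + v (224) and l + (165), are the parental types, so the F1 was + v / l +.
The recombinant classes are + + and l v: 53 + 58 = 111.
Recombination frequency = 111/500 = 0.2220 ≈ 22.2%, i.e. 22.2 centimorgans.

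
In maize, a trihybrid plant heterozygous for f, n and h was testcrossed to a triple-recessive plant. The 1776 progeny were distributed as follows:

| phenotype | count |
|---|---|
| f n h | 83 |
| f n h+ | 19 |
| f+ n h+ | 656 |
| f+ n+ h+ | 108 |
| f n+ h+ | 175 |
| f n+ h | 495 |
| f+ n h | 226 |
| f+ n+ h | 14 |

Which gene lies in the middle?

The two most frequent reciprocal classes, f+ n h+ and f n+ h, are the parental types, so the F1 was f+ n h+ / f n+ h.
The two rarest classes, f n h+ and f+ n+ h, are the double crossovers. Comparing them with the parentals, only the f allele has switched, so f is the middle locus and the order is h – f – n.

f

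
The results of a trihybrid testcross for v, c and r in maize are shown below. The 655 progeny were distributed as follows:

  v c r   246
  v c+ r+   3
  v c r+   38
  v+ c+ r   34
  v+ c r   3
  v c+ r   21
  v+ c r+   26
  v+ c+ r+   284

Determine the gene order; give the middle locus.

v

The two most frequent reciprocal classes, v c r and v+ c+ r+, are the parental types, so the F1 was v c r / v+ c+ r+.
The two rarest classes, v+ c r and v c+ r+, are the double crossovers. Comparing them with the parentals, only the v allele has switched, so v is the middle locus and the order is r – v – c.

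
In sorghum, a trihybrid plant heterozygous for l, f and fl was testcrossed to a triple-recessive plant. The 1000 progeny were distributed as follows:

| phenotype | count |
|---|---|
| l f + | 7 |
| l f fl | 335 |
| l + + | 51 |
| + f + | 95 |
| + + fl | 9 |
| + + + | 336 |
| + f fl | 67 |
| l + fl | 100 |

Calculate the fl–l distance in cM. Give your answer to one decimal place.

13.4 cM

The two most frequent reciprocal classes, + + + and l f fl, are the parental types, so the F1 was + + + / l f fl.
The two rarest classes, + + fl and l f +, are the double crossovers. Comparing them with the parentals, only the fl allele has switched, so fl is the middle locus and the order is l – fl – f.
Crossovers in the l–fl interval produce the single-crossover classes l + + and + f fl (51 + 67 = 118) plus the double crossovers (16).
RF(l–fl) = (118 + 16) / 1000 = 134/1000 = 0.1340 → 13.4 cM.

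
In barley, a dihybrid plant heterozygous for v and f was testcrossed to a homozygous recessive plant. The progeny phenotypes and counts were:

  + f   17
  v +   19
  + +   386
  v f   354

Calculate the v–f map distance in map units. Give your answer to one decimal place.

The two most frequent classes, + + (386) and v f (354), are the parental types, so the F1 was + + / v f.
The recombinant classes are + f and v +: 17 + 19 = 36.
Recombination frequency = 36/776 = 0.0464 ≈ 4.6%, i.e. 4.6 map units.

4.6 map units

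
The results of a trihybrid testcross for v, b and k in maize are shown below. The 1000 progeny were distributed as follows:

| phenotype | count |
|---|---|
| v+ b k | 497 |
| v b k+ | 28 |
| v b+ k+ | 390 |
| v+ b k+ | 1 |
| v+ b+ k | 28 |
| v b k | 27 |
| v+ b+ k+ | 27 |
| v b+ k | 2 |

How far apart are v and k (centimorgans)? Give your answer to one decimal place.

5.7 centimorgans

The two most frequent reciprocal classes, v b+ k+ and v+ b k, are the parental types, so the F1 was v b+ k+ / v+ b k.
The two rarest classes, v b+ k and v+ b k+, are the double crossovers. Comparing them with the parentals, only the k allele has switched, so k is the middle locus and the order is v – k – b.
Crossovers in the v–k interval produce the single-crossover classes v+ b+ k+ and v b k (27 + 27 = 54) plus the double crossovers (3).
RF(v–k) = (54 + 3) / 1000 = 57/1000 = 0.0570 → 5.7 centimorgans.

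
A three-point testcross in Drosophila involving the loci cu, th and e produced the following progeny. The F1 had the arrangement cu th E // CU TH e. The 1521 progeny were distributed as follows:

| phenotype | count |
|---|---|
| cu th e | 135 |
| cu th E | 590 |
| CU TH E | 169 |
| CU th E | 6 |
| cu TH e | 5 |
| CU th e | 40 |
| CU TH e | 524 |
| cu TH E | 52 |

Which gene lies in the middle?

cu

The two rarest classes, CU th E and cu TH e, are the double crossovers. Comparing them with the parentals, only the cu allele has switched, so cu is the middle locus and the order is e – cu – th.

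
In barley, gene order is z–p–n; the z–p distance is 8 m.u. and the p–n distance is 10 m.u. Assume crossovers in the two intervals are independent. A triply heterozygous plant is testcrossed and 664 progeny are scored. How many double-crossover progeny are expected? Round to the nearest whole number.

Map distances give recombination frequencies of 0.080 and 0.100 for the two intervals.
With no interference, expected double-crossover frequency = 0.080 × 0.100 = 0.00800.
Expected number = 0.00800 × 664 = 5.31 ≈ 5.

5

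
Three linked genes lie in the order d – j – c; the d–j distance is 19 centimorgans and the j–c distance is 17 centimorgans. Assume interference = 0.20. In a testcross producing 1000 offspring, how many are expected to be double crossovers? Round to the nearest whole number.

Map distances give recombination frequencies of 0.190 and 0.170 for the two intervals.
With interference 0.20 (so coincidence = 0.80), expected double-crossover frequency = 0.190 × 0.170 × 0.80 = 0.02584.
Expected number = 0.02584 × 1000 = 25.84 ≈ 26.

26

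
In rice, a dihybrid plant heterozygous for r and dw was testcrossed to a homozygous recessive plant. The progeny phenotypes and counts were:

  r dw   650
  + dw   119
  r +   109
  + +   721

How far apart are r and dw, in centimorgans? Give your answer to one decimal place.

14.3 centimorgans

The two most frequent classes, + + (721) and r dw (650), are the parental types, so the F1 was + + / r dw.
The recombinant classes are + dw and r +: 119 + 109 = 228.
Recombination frequency = 228/1599 = 0.1426 ≈ 14.3%, i.e. 14.3 centimorgans.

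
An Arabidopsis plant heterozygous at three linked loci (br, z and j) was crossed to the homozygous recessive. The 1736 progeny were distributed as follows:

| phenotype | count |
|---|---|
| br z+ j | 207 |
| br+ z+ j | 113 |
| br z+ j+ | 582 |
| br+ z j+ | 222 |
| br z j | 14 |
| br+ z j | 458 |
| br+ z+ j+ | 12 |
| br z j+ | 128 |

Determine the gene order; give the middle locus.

br

The two most frequent reciprocal classes, br+ z j and br z+ j+, are the parental types, so the F1 was br+ z j / br z+ j+.
The two rarest classes, br z j and br+ z+ j+, are the double crossovers. Comparing them with the parentals, only the br allele has switched, so br is the middle locus and the order is j – br – z.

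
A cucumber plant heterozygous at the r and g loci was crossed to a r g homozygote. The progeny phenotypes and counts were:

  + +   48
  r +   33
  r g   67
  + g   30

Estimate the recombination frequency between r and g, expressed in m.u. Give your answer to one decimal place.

35.4 m.u.

The two most frequent classes, + + (48) and r g (67), are the parental types, so the F1 was + + / r g.
The recombinant classes are + g and r +: 30 + 33 = 63.
Recombination frequency = 63/178 = 0.3539 ≈ 35.4%, i.e. 35.4 m.u.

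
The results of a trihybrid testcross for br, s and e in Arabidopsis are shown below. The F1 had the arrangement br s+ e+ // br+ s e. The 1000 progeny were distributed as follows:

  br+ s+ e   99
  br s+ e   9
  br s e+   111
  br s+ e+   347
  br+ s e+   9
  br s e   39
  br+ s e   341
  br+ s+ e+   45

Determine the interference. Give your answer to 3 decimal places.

The two rarest classes, br s+ e and br+ s e+, are the double crossovers. Comparing them with the parentals, only the e allele has switched, so e is the middle locus and the order is br – e – s.
br–e: (84 + 18)/1000 = 0.1020; e–s: (210 + 18)/1000 = 0.2280.
Expected DCO frequency = 0.1020 × 0.2280 ≈ 0.02326; observed = 18/1000 ≈ 0.01800.
Coefficient of coincidence = 0.01800/0.02326 ≈ 0.774; interference = 1 − 0.774 = 0.226.

0.226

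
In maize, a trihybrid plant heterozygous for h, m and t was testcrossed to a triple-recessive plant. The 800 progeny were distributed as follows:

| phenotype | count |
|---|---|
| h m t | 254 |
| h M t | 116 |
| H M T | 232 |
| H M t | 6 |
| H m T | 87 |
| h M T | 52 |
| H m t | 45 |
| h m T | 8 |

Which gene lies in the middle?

t

The two most frequent reciprocal classes, H M T and h m t, are the parental types, so the F1 was H M T / h m t.
The two rarest classes, H M t and h m T, are the double crossovers. Comparing them with the parentals, only the t allele has switched, so t is the middle locus and the order is m – t – h.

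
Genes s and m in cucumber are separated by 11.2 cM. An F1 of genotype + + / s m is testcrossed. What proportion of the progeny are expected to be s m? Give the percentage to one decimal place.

A map distance of 11.2 cM corresponds to a recombination frequency of 0.112.
The F1 is + + / s m, so s m is a parental gamete class with expected frequency (1 − r)/2 = 0.888/2 = 0.4440.
That is 0.4440 = 44.4% of the progeny.

44.4%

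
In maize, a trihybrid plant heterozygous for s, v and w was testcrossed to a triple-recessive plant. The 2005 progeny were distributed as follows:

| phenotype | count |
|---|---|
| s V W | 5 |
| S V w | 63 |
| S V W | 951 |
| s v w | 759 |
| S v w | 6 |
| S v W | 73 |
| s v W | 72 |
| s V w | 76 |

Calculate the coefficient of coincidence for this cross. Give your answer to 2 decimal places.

0.94

The two most frequent reciprocal classes, S V W and s v w, are the parental types, so the F1 was S V W / s v w.
The two rarest classes, s V W and S v w, are the double crossovers. Comparing them with the parentals, only the s allele has switched, so s is the middle locus and the order is v – s – w.
v–s: (149 + 11)/2005 = 0.0798; s–w: (135 + 11)/2005 = 0.0728.
Expected DCO frequency = 0.0798 × 0.0728 ≈ 0.00581; observed = 11/2005 ≈ 0.00549.
Coefficient of coincidence = 0.00549/0.00581 ≈ 0.94.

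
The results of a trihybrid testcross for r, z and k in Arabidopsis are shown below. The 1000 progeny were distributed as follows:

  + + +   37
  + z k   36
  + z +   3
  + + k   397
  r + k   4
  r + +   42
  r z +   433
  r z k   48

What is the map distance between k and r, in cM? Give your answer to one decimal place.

9.2 cM

The two most frequent reciprocal classes, r z + and + + k, are the parental types, so the F1 was r z + / + + k.
The two rarest classes, + z + and r + k, are the double crossovers. Comparing them with the parentals, only the r allele has switched, so r is the middle locus and the order is z – r – k.
Crossovers in the r–k interval produce the single-crossover classes r z k and + + + (48 + 37 = 85) plus the double crossovers (7).
RF(r–k) = (85 + 7) / 1000 = 92/1000 = 0.0920 → 9.2 cM.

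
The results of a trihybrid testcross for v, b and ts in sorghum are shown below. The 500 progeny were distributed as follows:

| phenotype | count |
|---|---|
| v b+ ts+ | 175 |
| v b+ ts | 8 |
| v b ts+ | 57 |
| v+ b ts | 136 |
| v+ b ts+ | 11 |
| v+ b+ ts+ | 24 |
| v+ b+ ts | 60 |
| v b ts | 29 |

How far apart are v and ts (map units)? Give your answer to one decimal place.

14.4 map units

The two most frequent reciprocal classes, v b+ ts+ and v+ b ts, are the parental types, so the F1 was v b+ ts+ / v+ b ts.
The two rarest classes, v b+ ts and v+ b ts+, are the double crossovers. Comparing them with the parentals, only the ts allele has switched, so ts is the middle locus and the order is b – ts – v.
Crossovers in the ts–v interval produce the single-crossover classes v+ b+ ts+ and v b ts (24 + 29 = 53) plus the double crossovers (19).
RF(ts–v) = (53 + 19) / 500 = 72/500 = 0.1440 → 14.4 map units.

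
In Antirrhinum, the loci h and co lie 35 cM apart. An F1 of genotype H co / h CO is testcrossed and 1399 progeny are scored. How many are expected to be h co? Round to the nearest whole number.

245

A map distance of 35 cM corresponds to a recombination frequency of 0.350.
The F1 is H co / h CO, so h co is a recombinant gamete class with expected frequency r/2 = 0.350/2 = 0.1750.
Expected number = 0.1750 × 1399 = 244.82 ≈ 245.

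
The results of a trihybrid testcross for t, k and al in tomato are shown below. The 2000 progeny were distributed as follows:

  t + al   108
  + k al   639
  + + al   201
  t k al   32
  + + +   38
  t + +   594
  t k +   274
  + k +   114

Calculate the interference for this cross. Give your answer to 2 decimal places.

The two most frequent reciprocal classes, t + + and + k al, are the parental types, so the F1 was t + + / + k al.
The two rarest classes, + + + and t k al, are the double crossovers. Comparing them with the parentals, only the t allele has switched, so t is the middle locus and the order is al – t – k.
al–t: (222 + 70)/2000 = 0.1460; t–k: (475 + 70)/2000 = 0.2725.
Expected DCO frequency = 0.1460 × 0.2725 ≈ 0.03979; observed = 70/2000 ≈ 0.03500.
Coefficient of coincidence = 0.03500/0.03979 ≈ 0.88; interference = 1 − 0.88 = 0.12.

0.12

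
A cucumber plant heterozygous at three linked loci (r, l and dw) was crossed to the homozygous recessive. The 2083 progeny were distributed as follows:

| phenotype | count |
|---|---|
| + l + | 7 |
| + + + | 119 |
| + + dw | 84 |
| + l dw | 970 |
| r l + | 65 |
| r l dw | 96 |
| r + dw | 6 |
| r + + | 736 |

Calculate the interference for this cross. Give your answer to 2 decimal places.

0.27

The two most frequent reciprocal classes, r + + and + l dw, are the parental types, so the F1 was r + + / + l dw.
The two rarest classes, r + dw and + l +, are the double crossovers. Comparing them with the parentals, only the dw allele has switched, so dw is the middle locus and the order is l – dw – r.
l–dw: (149 + 13)/2083 = 0.0778; dw–r: (215 + 13)/2083 = 0.1095.
Expected DCO frequency = 0.0778 × 0.1095 ≈ 0.00852; observed = 13/2083 ≈ 0.00624.
Coefficient of coincidence = 0.00624/0.00852 ≈ 0.73; interference = 1 − 0.73 = 0.27.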